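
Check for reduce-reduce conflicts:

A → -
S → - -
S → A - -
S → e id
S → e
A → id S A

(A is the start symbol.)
Augment with A' → A and build the canonical LR(0) collection (I0 = CLOSURE({[A' → . A]}), then GOTO on every symbol after a dot until no new states appear). It has 13 states:
  I0: { [A → . -], [A → . id S A], [A' → . A] }  — shift
  I1: { [A → - .] }  — reduce
  I2: { [A' → A .] }  — accept
  I3: { [A → . -], [A → . id S A], [A → id . S A], [S → . - -], [S → . A - -], [S → . e id], [S → . e] }  — shift
  I4: { [A → - .], [S → - . -] }  — shift, reduce
  I5: { [S → A . - -] }  — shift
  I6: { [A → . -], [A → . id S A], [A → id S . A] }  — shift
  I7: { [S → e . id], [S → e .] }  — shift, reduce
  I8: { [S → e id .] }  — reduce
  I9: { [A → id S A .] }  — reduce
  I10: { [S → A - . -] }  — shift
  I11: { [S → A - - .] }  — reduce
  I12: { [S → - - .] }  — reduce

No state contains more than one complete item.

Answer: No reduce-reduce conflicts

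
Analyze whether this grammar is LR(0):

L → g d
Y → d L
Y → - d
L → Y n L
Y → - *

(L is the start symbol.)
A grammar is LR(0) if no state in the canonical LR(0) collection has:
  - both a shift item (dot before a terminal) and a complete item (shift-reduce conflict), or
  - two or more complete items (reduce-reduce conflict; the accept item [L' → L .] counts as a complete item here).

Augment with L' → L and build the canonical LR(0) collection (I0 = CLOSURE({[L' → . L]}), then GOTO on every symbol after a dot until no new states appear). It has 12 states:
  I0: { [L → . Y n L], [L → . g d], [L' → . L], [Y → . - *], [Y → . - d], [Y → . d L] }  — shift
  I1: { [Y → - . *], [Y → - . d] }  — shift
  I2: { [L' → L .] }  — accept
  I3: { [L → Y . n L] }  — shift
  I4: { [L → . Y n L], [L → . g d], [Y → . - *], [Y → . - d], [Y → . d L], [Y → d . L] }  — shift
  I5: { [L → g . d] }  — shift
  I6: { [L → g d .] }  — reduce
  I7: { [Y → d L .] }  — reduce
  I8: { [L → . Y n L], [L → . g d], [L → Y n . L], [Y → . - *], [Y → . - d], [Y → . d L] }  — shift
  I9: { [L → Y n L .] }  — reduce
  I10: { [Y → - * .] }  — reduce
  I11: { [Y → - d .] }  — reduce

Every state is either a pure shift/goto state or contains exactly one complete item and nothing to shift — no conflicts. The grammar is LR(0).

Answer: Yes, the grammar is LR(0)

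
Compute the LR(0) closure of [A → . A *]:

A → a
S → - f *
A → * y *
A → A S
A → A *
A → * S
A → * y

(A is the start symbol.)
{ [A → . * S], [A → . * y *], [A → . * y], [A → . A *], [A → . A S], [A → . a] }

Start with: [A → . A *]
  [A → . A *] has the dot before A: add [A → . a], [A → . * y *], [A → . A S], [A → . * S], [A → . * y]
No further items can be added.

CLOSURE = { [A → . * S], [A → . * y *], [A → . * y], [A → . A *], [A → . A S], [A → . a] }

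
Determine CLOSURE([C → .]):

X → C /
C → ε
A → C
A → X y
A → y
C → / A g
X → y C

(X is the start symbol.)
{ [C → .] }

To compute CLOSURE, for each item [A → α.Bβ] where B is a non-terminal, add [B → .γ] for all productions B → γ; repeat for the newly added items until nothing changes.

Start with: [C → .]
The dot is at the end, so nothing is added.

CLOSURE = { [C → .] }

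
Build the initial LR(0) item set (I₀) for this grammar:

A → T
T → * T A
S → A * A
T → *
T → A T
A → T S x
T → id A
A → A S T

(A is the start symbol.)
{ [A → . A S T], [A → . T S x], [A → . T], [A' → . A], [T → . * T A], [T → . *], [T → . A T], [T → . id A] }

First, augment the grammar with A' → A
I₀ = CLOSURE({ [A' → . A] }):
  [A' → . A] has the dot before A: add [A → . T], [A → . T S x], [A → . A S T]
  [A → . T] has the dot before T: add [T → . * T A], [T → . *], [T → . A T], [T → . id A]
No further items can be added.

I₀ = { [A → . A S T], [A → . T S x], [A → . T], [A' → . A], [T → . * T A], [T → . *], [T → . A T], [T → . id A] }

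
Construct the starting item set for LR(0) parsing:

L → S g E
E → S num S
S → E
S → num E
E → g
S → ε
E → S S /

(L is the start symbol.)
First, augment the grammar with L' → L
I₀ = CLOSURE({ [L' → . L] }):
  [L' → . L] has the dot before L: add [L → . S g E]
  [L → . S g E] has the dot before S: add [S → . E], [S → . num E], [S → .]
  [S → . E] has the dot before E: add [E → . S num S], [E → . g], [E → . S S /]
No further items can be added.

I₀ = { [E → . S S /], [E → . S num S], [E → . g], [L → . S g E], [L' → . L], [S → . E], [S → . num E], [S → .] }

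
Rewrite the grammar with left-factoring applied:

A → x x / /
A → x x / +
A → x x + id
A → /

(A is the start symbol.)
A → x x A'
A' → / A''
A'' → /
A'' → +
A' → + id
A → /

Left-factoring transforms A → αβ₁ | αβ₂ into A → αA' and A' → β₁ | β₂
(α is the longest common prefix among the alternatives). Repeat until
no nonterminal has two alternatives with a common prefix.

Round 1: A has alternatives sharing prefix 'x x'. Introduce A': A → x x A'
  Add: A' → / /
  Add: A' → / +
  Add: A' → + id

Round 2: A' has alternatives sharing prefix '/'. Introduce A'': A' → / A''
  Add: A'' → /
  Add: A'' → +

No remaining common prefixes — done.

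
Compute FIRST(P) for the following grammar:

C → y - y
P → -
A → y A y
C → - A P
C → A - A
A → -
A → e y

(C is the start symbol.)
To compute FIRST(P), examine every production with P on the left-hand side, reading each right-hand side left to right until a non-nullable symbol is reached.

From P → -:
  - '-' is a terminal: add '-' and stop

Collecting: FIRST(P) = { '-' }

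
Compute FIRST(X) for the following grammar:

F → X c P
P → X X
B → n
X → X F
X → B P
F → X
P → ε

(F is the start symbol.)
FIRST sets of the other non-terminals involved (by the same procedure, iterated to a fixed point):
  FIRST(B) = { 'n' }

From X → X F:
  - X is the symbol being defined: contributes nothing new
    X is not nullable, so stop
From X → B P:
  - B is a non-terminal: add FIRST(B) \ {ε} = { 'n' }
    B is not nullable, so stop

Collecting: FIRST(X) = { 'n' }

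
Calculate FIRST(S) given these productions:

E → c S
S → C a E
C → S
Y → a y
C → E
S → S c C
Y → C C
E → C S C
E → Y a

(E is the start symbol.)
To compute FIRST(S), examine every production with S on the left-hand side, reading each right-hand side left to right until a non-nullable symbol is reached.

FIRST sets of the other non-terminals involved (by the same procedure, iterated to a fixed point):
  FIRST(C) = { 'a', 'c' }

From S → C a E:
  - C is a non-terminal: add FIRST(C) \ {ε} = { 'a', 'c' }
    C is not nullable, so stop
From S → S c C:
  - S is the symbol being defined: contributes nothing new
    S is not nullable, so stop

Collecting: FIRST(S) = { 'a', 'c' }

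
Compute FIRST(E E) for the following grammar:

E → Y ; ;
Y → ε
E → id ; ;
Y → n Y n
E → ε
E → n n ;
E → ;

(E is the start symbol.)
FIRST sets of the non-terminals involved (from the grammar, by fixed-point iteration):
  FIRST(E) = { ';', 'id', 'n', ε }

To compute FIRST(E E), process the symbols left to right:
Symbol E is a non-terminal. Add FIRST(E) \ {ε} = { ';', 'id', 'n' }
E is nullable (ε ∈ FIRST(E)), continue to the next symbol.
Symbol E is a non-terminal. Add FIRST(E) \ {ε} = { ';', 'id', 'n' }
E is nullable (ε ∈ FIRST(E)), continue to the next symbol.
All symbols are nullable, so ε is in the result.
FIRST(E E) = { ';', 'id', 'n', ε }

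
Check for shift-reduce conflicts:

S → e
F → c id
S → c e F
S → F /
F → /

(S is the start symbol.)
No shift-reduce conflicts

A shift-reduce conflict occurs when an LR(0) state has both:
  - a complete (reduce) item [A → α .] (dot at the end), and
  - a shift item [B → β . c γ] (dot before a terminal).

Augment with S' → S and build the canonical LR(0) collection (I0 = CLOSURE({[S' → . S]}), then GOTO on every symbol after a dot until no new states appear). It has 11 states:
  I0: { [F → . /], [F → . c id], [S → . F /], [S → . c e F], [S → . e], [S' → . S] }  — shift
  I1: { [F → / .] }  — reduce
  I2: { [S → F . /] }  — shift
  I3: { [S' → S .] }  — accept
  I4: { [F → c . id], [S → c . e F] }  — shift
  I5: { [S → e .] }  — reduce
  I6: { [F → . /], [F → . c id], [S → c e . F] }  — shift
  I7: { [F → c id .] }  — reduce
  I8: { [S → c e F .] }  — reduce
  I9: { [F → c . id] }  — shift
  I10: { [S → F / .] }  — reduce

No state contains both a complete item and a shift item.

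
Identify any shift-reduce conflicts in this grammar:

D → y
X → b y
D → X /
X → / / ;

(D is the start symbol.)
No shift-reduce conflicts

Augment with D' → D and build the canonical LR(0) collection (I0 = CLOSURE({[D' → . D]}), then GOTO on every symbol after a dot until no new states appear). It has 10 states:
  I0: { [D → . X /], [D → . y], [D' → . D], [X → . / / ;], [X → . b y] }  — shift
  I1: { [X → / . / ;] }  — shift
  I2: { [D' → D .] }  — accept
  I3: { [D → X . /] }  — shift
  I4: { [X → b . y] }  — shift
  I5: { [D → y .] }  — reduce
  I6: { [X → b y .] }  — reduce
  I7: { [D → X / .] }  — reduce
  I8: { [X → / / . ;] }  — shift
  I9: { [X → / / ; .] }  — reduce

No state contains both a complete item and a shift item.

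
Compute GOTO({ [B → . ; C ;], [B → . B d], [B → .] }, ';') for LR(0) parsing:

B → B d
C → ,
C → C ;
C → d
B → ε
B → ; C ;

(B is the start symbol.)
GOTO(I, ';') = CLOSURE({ [A → αX.β] : [A → α.Xβ] ∈ I, X = ';' })

Items with dot before ';', with the dot advanced:
  [B → . ; C ;] → [B → ; . C ;]
Closure of the advanced items:
  [B → ; . C ;] has the dot before C: add [C → . ,], [C → . C ;], [C → . d]

GOTO = { [B → ; . C ;], [C → . ,], [C → . C ;], [C → . d] }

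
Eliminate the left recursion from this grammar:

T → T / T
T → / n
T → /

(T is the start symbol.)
T is directly left-recursive. The standard transformation for
  A → A α₁ | ... | A α_m | β₁ | ... | β_n
is
  A  → β₁ A' | ... | β_n A'
  A' → α₁ A' | ... | α_m A' | ε

T → / n becomes T → / n T'
T → / becomes T → / T'
T → T / T becomes T' → / T T'
Add T' → ε

Resulting grammar:
T → / n T'
T → / T'
T' → / T T'
T' → ε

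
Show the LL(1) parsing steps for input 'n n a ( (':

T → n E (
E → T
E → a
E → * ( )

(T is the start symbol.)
LL(1) parsing maintains a stack (initially the start symbol over $) and the input. At each step: if the stack top is a terminal, match it against the current input token; if it is a non-terminal N, replace it with the RHS of M[N, lookahead] (the unique production whose predict set contains the lookahead).

Stack is shown with the top on the left.

Stack      Input        Action
------------------------------
T $        n n a ( ( $  output T → n E (
n E ( $    n n a ( ( $  match 'n'
E ( $      n a ( ( $    output E → T
T ( $      n a ( ( $    output T → n E (
n E ( ( $  n a ( ( $    match 'n'
E ( ( $    a ( ( $      output E → a
a ( ( $    a ( ( $      match 'a'
( ( $      ( ( $        match '('
( $        ( $          match '('
$          $            accept

The string is accepted.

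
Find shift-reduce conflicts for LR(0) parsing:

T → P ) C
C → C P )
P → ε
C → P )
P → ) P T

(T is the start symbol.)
Yes — I0: [P → .] vs [P → . ) P T]; I1: [P → .] vs [P → . ) P T]; I4: [P → .] vs [P → . ) P T]; I5: [P → .] vs [P → . ) P T]; I10: [P → .] vs [P → . ) P T]

A shift-reduce conflict occurs when an LR(0) state has both:
  - a complete (reduce) item [A → α .] (dot at the end), and
  - a shift item [B → β . c γ] (dot before a terminal).

Augment with T' → T and build the canonical LR(0) collection (I0 = CLOSURE({[T' → . T]}), then GOTO on every symbol after a dot until no new states appear). It has 12 states:
  I0: { [P → . ) P T], [P → .], [T → . P ) C], [T' → . T] }  — shift, reduce
  I1: { [P → ) . P T], [P → . ) P T], [P → .] }  — shift, reduce
  I2: { [T → P . ) C] }  — shift
  I3: { [T' → T .] }  — accept
  I4: { [C → . C P )], [C → . P )], [P → . ) P T], [P → .], [T → P ) . C] }  — shift, reduce
  I5: { [C → C . P )], [P → . ) P T], [P → .], [T → P ) C .] }  — shift, 2 reduces
  I6: { [C → P . )] }  — shift
  I7: { [C → P ) .] }  — reduce
  I8: { [C → C P . )] }  — shift
  I9: { [C → C P ) .] }  — reduce
  I10: { [P → ) P . T], [P → . ) P T], [P → .], [T → . P ) C] }  — shift, reduce
  I11: { [P → ) P T .] }  — reduce

I0 contains reduce item [P → .] and shift item [P → . ) P T] — shift-reduce conflict.
I1 contains reduce item [P → .] and shift item [P → . ) P T] — shift-reduce conflict.
I4 contains reduce item [P → .] and shift item [P → . ) P T] — shift-reduce conflict.
I5 contains reduce items [P → .], [T → P ) C .] and shift item [P → . ) P T] — shift-reduce conflict.
I10 contains reduce item [P → .] and shift item [P → . ) P T] — shift-reduce conflict.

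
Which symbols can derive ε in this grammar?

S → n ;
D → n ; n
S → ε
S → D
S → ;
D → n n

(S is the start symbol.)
ε-productions: S → ε
So S is immediately nullable.
No further non-terminal can be added: every production for the remaining non-terminals contains a terminal or a non-nullable non-terminal.
Nullable = { 'S' }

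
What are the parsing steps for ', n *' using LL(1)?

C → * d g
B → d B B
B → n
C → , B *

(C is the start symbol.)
LL(1) parsing maintains a stack (initially the start symbol over $) and the input. At each step: if the stack top is a terminal, match it against the current input token; if it is a non-terminal N, replace it with the RHS of M[N, lookahead] (the unique production whose predict set contains the lookahead).

Stack is shown with the top on the left.

Stack    Input    Action
------------------------
C $      , n * $  output C → , B *
, B * $  , n * $  match ','
B * $    n * $    output B → n
n * $    n * $    match 'n'
* $      * $      match '*'
$        $        accept

The string is accepted.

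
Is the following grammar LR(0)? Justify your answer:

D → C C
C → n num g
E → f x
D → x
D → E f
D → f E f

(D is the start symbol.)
A grammar is LR(0) if no state in the canonical LR(0) collection has:
  - both a shift item (dot before a terminal) and a complete item (shift-reduce conflict), or
  - two or more complete items (reduce-reduce conflict; the accept item [D' → D .] counts as a complete item here).

Augment with D' → D and build the canonical LR(0) collection (I0 = CLOSURE({[D' → . D]}), then GOTO on every symbol after a dot until no new states appear). It has 15 states:
  I0: { [C → . n num g], [D → . C C], [D → . E f], [D → . f E f], [D → . x], [D' → . D], [E → . f x] }  — shift
  I1: { [C → . n num g], [D → C . C] }  — shift
  I2: { [D' → D .] }  — accept
  I3: { [D → E . f] }  — shift
  I4: { [D → f . E f], [E → . f x], [E → f . x] }  — shift
  I5: { [C → n . num g] }  — shift
  I6: { [D → x .] }  — reduce
  I7: { [C → n num . g] }  — shift
  I8: { [C → n num g .] }  — reduce
  I9: { [D → f E . f] }  — shift
  I10: { [E → f . x] }  — shift
  I11: { [E → f x .] }  — reduce
  I12: { [D → f E f .] }  — reduce
  I13: { [D → E f .] }  — reduce
  I14: { [D → C C .] }  — reduce

Every state is either a pure shift/goto state or contains exactly one complete item and nothing to shift — no conflicts. The grammar is LR(0).

Answer: Yes, the grammar is LR(0)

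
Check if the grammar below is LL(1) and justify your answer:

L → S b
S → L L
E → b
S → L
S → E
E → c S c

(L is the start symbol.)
A grammar is LL(1) if for each non-terminal N with multiple productions, the predict sets of those productions are pairwise disjoint, where PREDICT(N → α) = (FIRST(α) \ {ε}) ∪ (FOLLOW(N) if α ⇒* ε).

Relevant sets:
  FIRST(L) = { 'b', 'c' }
  FIRST(E) = { 'b', 'c' }

For S:
  PREDICT(S → L L) = { 'b', 'c' }
  PREDICT(S → L) = { 'b', 'c' }
  PREDICT(S → E) = { 'b', 'c' }
For E:
  PREDICT(E → b) = { 'b' }
  PREDICT(E → c S c) = { 'c' }
L has a single production, so nothing to check there.

Conflict found: Predict set conflict for S: { 'b', 'c' }
The grammar is NOT LL(1).

Answer: No. Predict set conflict for S: { 'b', 'c' }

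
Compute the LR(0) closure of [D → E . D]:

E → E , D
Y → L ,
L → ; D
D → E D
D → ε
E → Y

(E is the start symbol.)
{ [D → . E D], [D → .], [D → E . D], [E → . E , D], [E → . Y], [L → . ; D], [Y → . L ,] }

Start with: [D → E . D]
  [D → E . D] has the dot before D: add [D → . E D], [D → .]
  [D → . E D] has the dot before E: add [E → . E , D], [E → . Y]
  [E → . Y] has the dot before Y: add [Y → . L ,]
  [Y → . L ,] has the dot before L: add [L → . ; D]
No further items can be added.

CLOSURE = { [D → . E D], [D → .], [D → E . D], [E → . E , D], [E → . Y], [L → . ; D], [Y → . L ,] }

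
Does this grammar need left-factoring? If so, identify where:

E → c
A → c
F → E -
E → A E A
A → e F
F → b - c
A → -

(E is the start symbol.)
No, left-factoring is not needed

Left-factoring is needed when two productions for the same non-terminal
share a common prefix on the right-hand side.

Productions for E:
  E → c
  E → A E A
Productions for A:
  A → c
  A → e F
  A → -
Productions for F:
  F → E -
  F → b - c

No common prefixes found.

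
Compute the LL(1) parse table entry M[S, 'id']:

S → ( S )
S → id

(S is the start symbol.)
S → id

To find M[S, 'id'], we find productions for S where 'id' is in the predict set (PREDICT(N → α) = (FIRST(α) \ {ε}) ∪ (FOLLOW(N) if α ⇒* ε)).

S → ( S ): PREDICT = { '(' }
S → id: PREDICT = { 'id' }
  'id' is in predict set, so this production goes in M[S, 'id']

M[S, 'id'] = S → id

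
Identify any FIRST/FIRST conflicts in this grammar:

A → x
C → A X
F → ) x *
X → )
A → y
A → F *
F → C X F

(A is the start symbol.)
FIRST sets of the non-terminals at (or reachable through a nullable prefix from) the front of some alternative:
  FIRST(F) = { ')', 'x', 'y' }
  FIRST(C) = { ')', 'x', 'y' }

Productions for A:
  A → x: FIRST = { 'x' }
  A → y: FIRST = { 'y' }
  A → F *: FIRST = { ')', 'x', 'y' }
Productions for F:
  F → ) x *: FIRST = { ')' }
  F → C X F: FIRST = { ')', 'x', 'y' }
C, X have only one production, so no FIRST/FIRST conflict is possible there.

Conflict for A: A → x and A → F *
  Overlap: { 'x' }
Conflict for A: A → y and A → F *
  Overlap: { 'y' }
Conflict for F: F → ) x * and F → C X F
  Overlap: { ')' }

Answer: Yes. A → x / A → F '*' on { 'x' }; A → y / A → F '*' on { 'y' }; F → ')' x '*' / F → C X F on { ')' }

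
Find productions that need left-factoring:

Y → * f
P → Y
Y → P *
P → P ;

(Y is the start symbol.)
No, left-factoring is not needed

Left-factoring is needed when two productions for the same non-terminal
share a common prefix on the right-hand side.

Productions for Y:
  Y → * f
  Y → P *
Productions for P:
  P → Y
  P → P ;

No common prefixes found.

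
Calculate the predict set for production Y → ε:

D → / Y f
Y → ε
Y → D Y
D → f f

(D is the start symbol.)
PREDICT(Y → ε) = (FIRST(RHS) \ {ε}) ∪ (FOLLOW(Y) if ε ∈ FIRST(RHS), i.e. RHS ⇒* ε)
The right-hand side is ε (FIRST(ε) = { ε }), so the predict set is FOLLOW(Y) = { 'f' }
PREDICT(Y → ε) = { 'f' }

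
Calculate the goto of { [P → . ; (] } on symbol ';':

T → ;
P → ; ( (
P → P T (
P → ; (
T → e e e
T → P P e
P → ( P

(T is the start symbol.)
GOTO(I, ';') = CLOSURE({ [A → αX.β] : [A → α.Xβ] ∈ I, X = ';' })

Items with dot before ';', with the dot advanced:
  [P → . ; (] → [P → ; . (]
Closure adds nothing (no advanced item has the dot before a non-terminal).

GOTO = { [P → ; . (] }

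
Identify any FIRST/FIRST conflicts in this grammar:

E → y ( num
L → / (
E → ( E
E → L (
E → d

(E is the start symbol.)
No FIRST/FIRST conflicts.

A FIRST/FIRST conflict occurs when two productions N → α and N → β for the same non-terminal have FIRST(α) ∩ FIRST(β) ≠ ∅ (with ε ∈ FIRST of a nullable right-hand side, so two nullable alternatives also conflict).

FIRST sets of the non-terminals at (or reachable through a nullable prefix from) the front of some alternative:
  FIRST(L) = { '/' }

Productions for E:
  E → y ( num: FIRST = { 'y' }
  E → ( E: FIRST = { '(' }
  E → L (: FIRST = { '/' }
  E → d: FIRST = { 'd' }
L has only one production, so no FIRST/FIRST conflict is possible there.

All alternatives of each non-terminal have pairwise disjoint FIRST sets.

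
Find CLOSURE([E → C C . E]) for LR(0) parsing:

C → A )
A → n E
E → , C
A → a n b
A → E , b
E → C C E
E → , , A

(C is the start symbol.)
{ [A → . E , b], [A → . a n b], [A → . n E], [C → . A )], [E → . , , A], [E → . , C], [E → . C C E], [E → C C . E] }

To compute CLOSURE, for each item [A → α.Bβ] where B is a non-terminal, add [B → .γ] for all productions B → γ; repeat for the newly added items until nothing changes.

Start with: [E → C C . E]
  [E → C C . E] has the dot before E: add [E → . , C], [E → . C C E], [E → . , , A]
  [E → . C C E] has the dot before C: add [C → . A )]
  [C → . A )] has the dot before A: add [A → . n E], [A → . a n b], [A → . E , b]
No further items can be added.

CLOSURE = { [A → . E , b], [A → . a n b], [A → . n E], [C → . A )], [E → . , , A], [E → . , C], [E → . C C E], [E → C C . E] }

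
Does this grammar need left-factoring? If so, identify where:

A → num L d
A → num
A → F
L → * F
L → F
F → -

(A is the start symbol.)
Left-factoring is needed when two productions for the same non-terminal
share a common prefix on the right-hand side.

Productions for A:
  A → num L d
  A → num
  A → F
Productions for L:
  L → * F
  L → F

Found common prefix 'num' in productions for A

Answer: Yes, A has productions with common prefix 'num'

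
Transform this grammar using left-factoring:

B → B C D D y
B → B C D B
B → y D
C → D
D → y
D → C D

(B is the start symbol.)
Left-factoring transforms A → αβ₁ | αβ₂ into A → αA' and A' → β₁ | β₂
(α is the longest common prefix among the alternatives). Repeat until
no nonterminal has two alternatives with a common prefix.

Round 1: B has alternatives sharing prefix 'B C D'. Introduce B': B → B C D B'
  Add: B' → D y
  Add: B' → B

No remaining common prefixes — done.

Resulting grammar:
B → B C D B'
B' → D y
B' → B
B → y D
C → D
D → y
D → C D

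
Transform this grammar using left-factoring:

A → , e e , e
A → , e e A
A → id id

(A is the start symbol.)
A → , e e A'
A' → , e
A' → A
A → id id

Left-factoring transforms A → αβ₁ | αβ₂ into A → αA' and A' → β₁ | β₂
(α is the longest common prefix among the alternatives). Repeat until
no nonterminal has two alternatives with a common prefix.

Round 1: A has alternatives sharing prefix ', e e'. Introduce A': A → , e e A'
  Add: A' → , e
  Add: A' → A

No remaining common prefixes — done.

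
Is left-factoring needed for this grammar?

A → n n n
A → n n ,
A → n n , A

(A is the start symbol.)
Yes, A has productions with common prefix 'n n'

Left-factoring is needed when two productions for the same non-terminal
share a common prefix on the right-hand side.

Productions for A:
  A → n n n
  A → n n ,
  A → n n , A

Found common prefix 'n n' in productions for A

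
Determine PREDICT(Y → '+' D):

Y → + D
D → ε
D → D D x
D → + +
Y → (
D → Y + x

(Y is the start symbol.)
{ '+' }

PREDICT(Y → '+' D) = (FIRST(RHS) \ {ε}) ∪ (FOLLOW(Y) if ε ∈ FIRST(RHS), i.e. RHS ⇒* ε)
FIRST('+' D) = { '+' }
ε ∉ FIRST('+' D), so FOLLOW(Y) is not added.
PREDICT(Y → '+' D) = { '+' }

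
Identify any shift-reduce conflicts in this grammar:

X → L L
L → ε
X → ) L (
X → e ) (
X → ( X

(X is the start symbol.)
Yes — I0: [L → .] vs [X → . ( X]; I1: [L → .] vs [X → . ( X]

A shift-reduce conflict occurs when an LR(0) state has both:
  - a complete (reduce) item [A → α .] (dot at the end), and
  - a shift item [B → β . c γ] (dot before a terminal).

Augment with X' → X and build the canonical LR(0) collection (I0 = CLOSURE({[X' → . X]}), then GOTO on every symbol after a dot until no new states appear). It has 12 states:
  I0: { [L → .], [X → . ( X], [X → . ) L (], [X → . L L], [X → . e ) (], [X' → . X] }  — shift, reduce
  I1: { [L → .], [X → ( . X], [X → . ( X], [X → . ) L (], [X → . L L], [X → . e ) (] }  — shift, reduce
  I2: { [L → .], [X → ) . L (] }  — reduce
  I3: { [L → .], [X → L . L] }  — reduce
  I4: { [X' → X .] }  — accept
  I5: { [X → e . ) (] }  — shift
  I6: { [X → e ) . (] }  — shift
  I7: { [X → e ) ( .] }  — reduce
  I8: { [X → L L .] }  — reduce
  I9: { [X → ) L . (] }  — shift
  I10: { [X → ) L ( .] }  — reduce
  I11: { [X → ( X .] }  — reduce

I0 contains reduce item [L → .] and shift items [X → . ( X], [X → . ) L (], [X → . e ) (] — shift-reduce conflict.
I1 contains reduce item [L → .] and shift items [X → . ( X], [X → . ) L (], [X → . e ) (] — shift-reduce conflict.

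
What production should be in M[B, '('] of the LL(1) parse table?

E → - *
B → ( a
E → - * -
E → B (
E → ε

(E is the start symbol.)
B → ( a

To find M[B, '('], we find productions for B where '(' is in the predict set (PREDICT(N → α) = (FIRST(α) \ {ε}) ∪ (FOLLOW(N) if α ⇒* ε)).

B → ( a: PREDICT = { '(' }
  '(' is in predict set, so this production goes in M[B, '(']

M[B, '('] = B → ( a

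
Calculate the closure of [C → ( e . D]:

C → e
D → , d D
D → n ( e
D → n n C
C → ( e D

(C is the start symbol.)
To compute CLOSURE, for each item [A → α.Bβ] where B is a non-terminal, add [B → .γ] for all productions B → γ; repeat for the newly added items until nothing changes.

Start with: [C → ( e . D]
  [C → ( e . D] has the dot before D: add [D → . , d D], [D → . n ( e], [D → . n n C]
No further items can be added.

CLOSURE = { [C → ( e . D], [D → . , d D], [D → . n ( e], [D → . n n C] }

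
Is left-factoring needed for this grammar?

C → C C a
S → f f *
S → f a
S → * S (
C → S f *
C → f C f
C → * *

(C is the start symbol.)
Left-factoring is needed when two productions for the same non-terminal
share a common prefix on the right-hand side.

Productions for C:
  C → C C a
  C → S f *
  C → f C f
  C → * *
Productions for S:
  S → f f *
  S → f a
  S → * S (

Found common prefix 'f' in productions for S

Answer: Yes, S has productions with common prefix 'f'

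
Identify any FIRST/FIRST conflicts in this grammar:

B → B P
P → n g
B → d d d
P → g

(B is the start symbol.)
Yes. B → B P / B → d d d on { 'd' }

FIRST sets of the non-terminals at (or reachable through a nullable prefix from) the front of some alternative:
  FIRST(B) = { 'd' }

Productions for B:
  B → B P: FIRST = { 'd' }
  B → d d d: FIRST = { 'd' }
Productions for P:
  P → n g: FIRST = { 'n' }
  P → g: FIRST = { 'g' }

Conflict for B: B → B P and B → d d d
  Overlap: { 'd' }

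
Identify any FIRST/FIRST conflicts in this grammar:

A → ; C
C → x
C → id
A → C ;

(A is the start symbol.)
A FIRST/FIRST conflict occurs when two productions N → α and N → β for the same non-terminal have FIRST(α) ∩ FIRST(β) ≠ ∅ (with ε ∈ FIRST of a nullable right-hand side, so two nullable alternatives also conflict).

FIRST sets of the non-terminals at (or reachable through a nullable prefix from) the front of some alternative:
  FIRST(C) = { 'id', 'x' }

Productions for A:
  A → ; C: FIRST = { ';' }
  A → C ;: FIRST = { 'id', 'x' }
Productions for C:
  C → x: FIRST = { 'x' }
  C → id: FIRST = { 'id' }

All alternatives of each non-terminal have pairwise disjoint FIRST sets.

Answer: No FIRST/FIRST conflicts.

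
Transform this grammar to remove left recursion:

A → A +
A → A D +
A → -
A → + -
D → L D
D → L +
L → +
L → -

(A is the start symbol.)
A → - A'
A → + - A'
A' → + A'
A' → D + A'
A' → ε
D → L D
D → L +
L → +
L → -

A is directly left-recursive. The standard transformation for
  A → A α₁ | ... | A α_m | β₁ | ... | β_n
is
  A  → β₁ A' | ... | β_n A'
  A' → α₁ A' | ... | α_m A' | ε

A → - becomes A → - A'
A → + - becomes A → + - A'
A → A + becomes A' → + A'
A → A D + becomes A' → D + A'
Add A' → ε

Productions for other non-terminals are unchanged:
  D → L D
  D → L +
  L → +
  L → -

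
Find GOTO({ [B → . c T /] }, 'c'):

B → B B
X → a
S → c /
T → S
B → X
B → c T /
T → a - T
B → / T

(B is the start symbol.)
GOTO(I, 'c') = CLOSURE({ [A → αX.β] : [A → α.Xβ] ∈ I, X = 'c' })

Items with dot before 'c', with the dot advanced:
  [B → . c T /] → [B → c . T /]
Closure of the advanced items:
  [B → c . T /] has the dot before T: add [T → . S], [T → . a - T]
  [T → . S] has the dot before S: add [S → . c /]

GOTO = { [B → c . T /], [S → . c /], [T → . S], [T → . a - T] }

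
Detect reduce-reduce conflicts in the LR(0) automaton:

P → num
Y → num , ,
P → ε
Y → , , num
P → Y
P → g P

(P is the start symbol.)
A reduce-reduce conflict occurs when an LR(0) state has two complete items [A → α .] and [B → β .] — both call for a reduction, and with no lookahead the parser cannot choose between them.

Augment with P' → P and build the canonical LR(0) collection (I0 = CLOSURE({[P' → . P]}), then GOTO on every symbol after a dot until no new states appear). It has 11 states:
  I0: { [P → . Y], [P → . g P], [P → . num], [P → .], [P' → . P], [Y → . , , num], [Y → . num , ,] }  — shift, reduce
  I1: { [Y → , . , num] }  — shift
  I2: { [P' → P .] }  — accept
  I3: { [P → Y .] }  — reduce
  I4: { [P → . Y], [P → . g P], [P → . num], [P → .], [P → g . P], [Y → . , , num], [Y → . num , ,] }  — shift, reduce
  I5: { [P → num .], [Y → num . , ,] }  — shift, reduce
  I6: { [Y → num , . ,] }  — shift
  I7: { [Y → num , , .] }  — reduce
  I8: { [P → g P .] }  — reduce
  I9: { [Y → , , . num] }  — shift
  I10: { [Y → , , num .] }  — reduce

No state contains more than one complete item.

Answer: No reduce-reduce conflicts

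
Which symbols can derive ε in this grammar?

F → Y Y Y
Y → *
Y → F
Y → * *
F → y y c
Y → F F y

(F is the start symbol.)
A non-terminal is nullable if it can derive ε (the empty string): either it has an ε-production, or it has a production whose right-hand side consists entirely of nullable non-terminals.

There are no ε-productions, so no non-terminal can derive ε.
No non-terminals are nullable.

Answer: None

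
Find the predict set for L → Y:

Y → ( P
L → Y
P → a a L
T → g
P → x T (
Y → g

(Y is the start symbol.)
{ '(', 'g' }

PREDICT(L → Y) = (FIRST(RHS) \ {ε}) ∪ (FOLLOW(L) if ε ∈ FIRST(RHS), i.e. RHS ⇒* ε)
FIRST(Y) = { '(', 'g' }
FIRST(Y) = { '(', 'g' }
ε ∉ FIRST(Y), so FOLLOW(L) is not added.
PREDICT(L → Y) = { '(', 'g' }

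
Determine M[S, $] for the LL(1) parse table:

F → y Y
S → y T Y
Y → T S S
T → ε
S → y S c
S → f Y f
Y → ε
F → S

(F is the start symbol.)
To find M[S, $], we find productions for S where $ is in the predict set (PREDICT(N → α) = (FIRST(α) \ {ε}) ∪ (FOLLOW(N) if α ⇒* ε)).

S → y T Y: PREDICT = { 'y' }
S → y S c: PREDICT = { 'y' }
S → f Y f: PREDICT = { 'f' }

M[S, $] is empty (no production applies)

Answer: Empty (error entry)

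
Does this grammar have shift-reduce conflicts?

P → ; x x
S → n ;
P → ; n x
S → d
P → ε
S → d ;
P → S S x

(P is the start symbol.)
A shift-reduce conflict occurs when an LR(0) state has both:
  - a complete (reduce) item [A → α .] (dot at the end), and
  - a shift item [B → β . c γ] (dot before a terminal).

Augment with P' → P and build the canonical LR(0) collection (I0 = CLOSURE({[P' → . P]}), then GOTO on every symbol after a dot until no new states appear). It has 14 states:
  I0: { [P → . ; n x], [P → . ; x x], [P → . S S x], [P → .], [P' → . P], [S → . d ;], [S → . d], [S → . n ;] }  — shift, reduce
  I1: { [P → ; . n x], [P → ; . x x] }  — shift
  I2: { [P' → P .] }  — accept
  I3: { [P → S . S x], [S → . d ;], [S → . d], [S → . n ;] }  — shift
  I4: { [S → d . ;], [S → d .] }  — shift, reduce
  I5: { [S → n . ;] }  — shift
  I6: { [S → n ; .] }  — reduce
  I7: { [S → d ; .] }  — reduce
  I8: { [P → S S . x] }  — shift
  I9: { [P → S S x .] }  — reduce
  I10: { [P → ; n . x] }  — shift
  I11: { [P → ; x . x] }  — shift
  I12: { [P → ; x x .] }  — reduce
  I13: { [P → ; n x .] }  — reduce

I0 contains reduce item [P → .] and shift items [P → . ; n x], [P → . ; x x], [S → . d], [S → . d ;], [S → . n ;] — shift-reduce conflict.
I4 contains reduce item [S → d .] and shift item [S → d . ;] — shift-reduce conflict.

Answer: Yes — I0: [P → .] vs [P → . ; n x]; I4: [S → d .] vs [S → d . ;]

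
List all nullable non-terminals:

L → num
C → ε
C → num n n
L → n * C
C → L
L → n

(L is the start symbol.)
{ 'C' }

ε-productions: C → ε
So C is immediately nullable.
No further non-terminal can be added: every production for the remaining non-terminals contains a terminal or a non-nullable non-terminal.
Nullable = { 'C' }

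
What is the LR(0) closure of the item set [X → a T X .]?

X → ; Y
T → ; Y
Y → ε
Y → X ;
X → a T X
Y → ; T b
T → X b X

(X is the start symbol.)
To compute CLOSURE, for each item [A → α.Bβ] where B is a non-terminal, add [B → .γ] for all productions B → γ; repeat for the newly added items until nothing changes.

Start with: [X → a T X .]
The dot is at the end, so nothing is added.

CLOSURE = { [X → a T X .] }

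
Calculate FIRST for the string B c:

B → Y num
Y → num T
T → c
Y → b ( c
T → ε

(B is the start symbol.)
FIRST sets of the non-terminals involved (from the grammar, by fixed-point iteration):
  FIRST(B) = { 'b', 'num' }

To compute FIRST(B c), process the symbols left to right:
Symbol B is a non-terminal. Add FIRST(B) \ {ε} = { 'b', 'num' }
B is not nullable (ε ∉ FIRST(B)), so stop here.
FIRST(B c) = { 'b', 'num' }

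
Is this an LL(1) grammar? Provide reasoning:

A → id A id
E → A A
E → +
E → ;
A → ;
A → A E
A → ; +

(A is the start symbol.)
No. Predict set conflict for A: { 'id' }

Relevant sets:
  FIRST(A) = { ';', 'id' }

For A:
  PREDICT(A → id A id) = { 'id' }
  PREDICT(A → ';') = { ';' }
  PREDICT(A → A E) = { ';', 'id' }
  PREDICT(A → ';' '+') = { ';' }
For E:
  PREDICT(E → A A) = { ';', 'id' }
  PREDICT(E → '+') = { '+' }
  PREDICT(E → ';') = { ';' }

Conflict found: Predict set conflict for A: { 'id' }
The grammar is NOT LL(1).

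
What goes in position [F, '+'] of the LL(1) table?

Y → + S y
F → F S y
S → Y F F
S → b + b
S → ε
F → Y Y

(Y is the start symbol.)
F → F S y, F → Y Y

To find M[F, '+'], we find productions for F where '+' is in the predict set (PREDICT(N → α) = (FIRST(α) \ {ε}) ∪ (FOLLOW(N) if α ⇒* ε)).

Relevant sets:
  FIRST(F) = { '+' }
  FIRST(Y) = { '+' }

F → F S y: PREDICT = { '+' }
  '+' is in predict set, so this production goes in M[F, '+']
F → Y Y: PREDICT = { '+' }
  '+' is in predict set, so this production goes in M[F, '+']

M[F, '+'] = F → F S y, F → Y Y  (a multiply-defined cell — the grammar is not LL(1))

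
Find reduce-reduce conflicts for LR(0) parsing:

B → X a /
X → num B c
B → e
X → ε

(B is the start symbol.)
No reduce-reduce conflicts

Augment with B' → B and build the canonical LR(0) collection (I0 = CLOSURE({[B' → . B]}), then GOTO on every symbol after a dot until no new states appear). It has 9 states:
  I0: { [B → . X a /], [B → . e], [B' → . B], [X → . num B c], [X → .] }  — shift, reduce
  I1: { [B' → B .] }  — accept
  I2: { [B → X . a /] }  — shift
  I3: { [B → e .] }  — reduce
  I4: { [B → . X a /], [B → . e], [X → . num B c], [X → .], [X → num . B c] }  — shift, reduce
  I5: { [X → num B . c] }  — shift
  I6: { [X → num B c .] }  — reduce
  I7: { [B → X a . /] }  — shift
  I8: { [B → X a / .] }  — reduce

No state contains more than one complete item.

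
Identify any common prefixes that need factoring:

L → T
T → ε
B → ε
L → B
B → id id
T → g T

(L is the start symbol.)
Left-factoring is needed when two productions for the same non-terminal
share a common prefix on the right-hand side.

Productions for L:
  L → T
  L → B
Productions for T:
  T → ε
  T → g T
Productions for B:
  B → ε
  B → id id

No common prefixes found.

Answer: No, left-factoring is not needed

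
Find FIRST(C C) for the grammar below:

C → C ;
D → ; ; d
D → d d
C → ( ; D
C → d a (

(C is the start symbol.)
{ '(', 'd' }

FIRST sets of the non-terminals involved (from the grammar, by fixed-point iteration):
  FIRST(C) = { '(', 'd' }

To compute FIRST(C C), process the symbols left to right:
Symbol C is a non-terminal. Add FIRST(C) \ {ε} = { '(', 'd' }
C is not nullable (ε ∉ FIRST(C)), so stop here.
FIRST(C C) = { '(', 'd' }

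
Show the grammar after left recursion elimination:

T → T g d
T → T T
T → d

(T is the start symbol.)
T is directly left-recursive. The standard transformation for
  A → A α₁ | ... | A α_m | β₁ | ... | β_n
is
  A  → β₁ A' | ... | β_n A'
  A' → α₁ A' | ... | α_m A' | ε

T → d becomes T → d T'
T → T g d becomes T' → g d T'
T → T T becomes T' → T T'
Add T' → ε

Resulting grammar:
T → d T'
T' → g d T'
T' → T T'
T' → ε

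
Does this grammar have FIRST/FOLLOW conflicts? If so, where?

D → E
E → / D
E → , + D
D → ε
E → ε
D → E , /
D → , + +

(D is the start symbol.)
A FIRST/FOLLOW conflict occurs when a non-terminal N has a nullable alternative N → β (β ⇒* ε) and another alternative N → α with FIRST(α) ∩ FOLLOW(N) ≠ ∅: on such a lookahead the parser cannot decide between expanding α and letting N vanish via β.

Nullable non-terminals: D, E.
FIRST sets used below: FIRST(E) = { ',', '/', ε }

D: nullable alternative(s) D → E, D → ε; FOLLOW(D) = { $, ',' }
  D → E: FIRST \ {ε} = { ',', '/' } — overlaps FOLLOW(D) on { ',' }: CONFLICT
  D → ε: FIRST \ {ε} = { } — disjoint from FOLLOW(D)
  D → E , /: FIRST \ {ε} = { ',', '/' } — overlaps FOLLOW(D) on { ',' }: CONFLICT
  D → , + +: FIRST \ {ε} = { ',' } — overlaps FOLLOW(D) on { ',' }: CONFLICT

E: nullable alternative(s) E → ε; FOLLOW(E) = { $, ',' }
  E → / D: FIRST \ {ε} = { '/' } — disjoint from FOLLOW(E)
  E → , + D: FIRST \ {ε} = { ',' } — overlaps FOLLOW(E) on { ',' }: CONFLICT
  E → ε: FIRST \ {ε} = { } — this is the only nullable alternative, skip

So the grammar has 4 FIRST/FOLLOW conflicts (marked CONFLICT above).

Answer: Yes. D → E with FOLLOW(D) on { ',' }; D → E ',' '/' with FOLLOW(D) on { ',' }; D → ',' '+' '+' with FOLLOW(D) on { ',' }; E → ',' '+' D with FOLLOW(E) on { ',' }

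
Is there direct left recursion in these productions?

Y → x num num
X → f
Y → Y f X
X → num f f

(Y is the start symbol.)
Y → x num num: starts with x
X → f: starts with f
Y → Y f X: LEFT RECURSIVE (starts with Y)
X → num f f: starts with num

The grammar has direct left recursion on: Y.

Answer: Yes, Y is left-recursive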